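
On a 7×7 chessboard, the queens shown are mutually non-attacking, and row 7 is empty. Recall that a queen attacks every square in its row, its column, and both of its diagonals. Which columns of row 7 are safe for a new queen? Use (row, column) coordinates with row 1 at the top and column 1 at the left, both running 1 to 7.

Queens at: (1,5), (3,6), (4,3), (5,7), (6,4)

(1,5) attacks row 7 at column 5.
(3,6) attacks row 7 at column 6 and diagonals 2.
(4,3) attacks row 7 at column 3 and diagonals 6.
(5,7) attacks row 7 at column 7 and diagonals 5.
(6,4) attacks row 7 at column 4 and diagonals 3, 5.
Attacked columns: {2, 3, 4, 5, 6, 7}. Safe: {1}.

columns 1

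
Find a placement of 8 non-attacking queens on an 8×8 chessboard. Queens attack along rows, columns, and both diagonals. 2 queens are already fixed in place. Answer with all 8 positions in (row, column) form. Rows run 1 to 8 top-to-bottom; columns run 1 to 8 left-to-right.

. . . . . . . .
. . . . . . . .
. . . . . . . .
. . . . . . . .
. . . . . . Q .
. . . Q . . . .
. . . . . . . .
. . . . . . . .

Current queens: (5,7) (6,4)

(1,1) (2,6) (3,8) (4,3) (5,7) (6,4) (7,2) (8,5)

Row 1: attacked by (5,7)→{3,7}; (6,4)→{4}. Safe: 1, 2, 5, 6, 8. Place at column 1.
Row 2: attacked by (1,1)→{1,2}; (5,7)→{4,7}; (6,4)→{4,8}. Safe: 3, 5, 6. Place at column 6.
Row 3: attacked by (1,1)→{1,3}; (2,6)→{5,6,7}; (5,7)→{5,7}; (6,4)→{1,4,7}. Safe: 2, 8. Place at column 8.
Row 4: attacked by (1,1)→{1,4}; (2,6)→{4,6,8}; (3,8)→{7,8}; (5,7)→{6,7,8}; (6,4)→{2,4,6}. Safe: 3, 5. Place at column 3.
Row 7: attacked by (1,1)→{1,7}; (2,6)→{1,6}; (3,8)→{4,8}; (4,3)→{3,6}; (5,7)→{5,7}; (6,4)→{3,4,5}. Safe: 2. Place at column 2.
Row 8: attacked by (1,1)→{1,8}; (2,6)→{6}; (3,8)→{3,8}; (4,3)→{3,7}; (5,7)→{4,7}; (6,4)→{2,4,6}; (7,2)→{1,2,3}. Safe: 5. Place at column 5.
Columns [1, 6, 8, 3, 7, 4, 2, 5], r−c [0, -4, -5, 1, -2, 2, 5, 3], r+c [2, 8, 11, 7, 12, 10, 9, 13] are all distinct, so no two queens attack.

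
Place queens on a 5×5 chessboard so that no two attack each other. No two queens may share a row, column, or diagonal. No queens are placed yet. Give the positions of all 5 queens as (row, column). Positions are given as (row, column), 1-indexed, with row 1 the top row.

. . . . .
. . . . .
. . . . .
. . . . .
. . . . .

Row 1: Safe: 1, 2, 3, 4, 5. Place at column 1.
Row 2: attacked by (1,1)→{1,2}. Safe: 3, 4, 5. Place at column 3.
Row 3: attacked by (1,1)→{1,3}; (2,3)→{2,3,4}. Safe: 5. Place at column 5.
Row 4: attacked by (1,1)→{1,4}; (2,3)→{1,3,5}; (3,5)→{4,5}. Safe: 2. Place at column 2.
Row 5: attacked by (1,1)→{1,5}; (2,3)→{3}; (3,5)→{3,5}; (4,2)→{1,2,3}. Safe: 4. Place at column 4.
Columns [1, 3, 5, 2, 4], r−c [0, -1, -2, 2, 1], r+c [2, 5, 8, 6, 9] are all distinct, so no two queens attack.

(1,1) (2,3) (3,5) (4,2) (5,4)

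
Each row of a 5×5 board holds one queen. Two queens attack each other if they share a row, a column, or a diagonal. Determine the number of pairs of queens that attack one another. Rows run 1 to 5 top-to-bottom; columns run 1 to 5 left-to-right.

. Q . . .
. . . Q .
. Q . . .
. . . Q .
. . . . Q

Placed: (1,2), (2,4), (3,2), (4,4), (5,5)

3

Same column: (1,2)–(3,2) (column 2); (2,4)–(4,4) (column 4).
Same diagonal: (4,4)–(5,5) (|4−5| = |4−5| = 1).
Total attacking pairs: 3.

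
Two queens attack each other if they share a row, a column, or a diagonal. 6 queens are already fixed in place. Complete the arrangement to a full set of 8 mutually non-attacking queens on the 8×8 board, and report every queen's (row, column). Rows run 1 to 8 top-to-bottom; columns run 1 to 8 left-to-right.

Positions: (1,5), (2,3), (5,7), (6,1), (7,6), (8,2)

(1,5) (2,3) (3,8) (4,4) (5,7) (6,1) (7,6) (8,2)

Row 3: attacked by (1,5)→{3,5,7}; (2,3)→{2,3,4}; (5,7)→{5,7}; (6,1)→{1,4}; (7,6)→{2,6}; (8,2)→{2,7}. Safe: 8. Place at column 8.
Row 4: attacked by (1,5)→{2,5,8}; (2,3)→{1,3,5}; (3,8)→{7,8}; (5,7)→{6,7,8}; (6,1)→{1,3}; (7,6)→{3,6}; (8,2)→{2,6}. Safe: 4. Place at column 4.
Columns [5, 3, 8, 4, 7, 1, 6, 2], r−c [-4, -1, -5, 0, -2, 5, 1, 6], r+c [6, 5, 11, 8, 12, 7, 13, 10] are all distinct, so no two queens attack.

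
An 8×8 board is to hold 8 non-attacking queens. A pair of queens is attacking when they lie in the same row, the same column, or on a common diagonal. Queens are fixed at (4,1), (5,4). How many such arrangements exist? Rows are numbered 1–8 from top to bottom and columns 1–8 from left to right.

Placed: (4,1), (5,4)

4

Branch on row 1: col 2 → 0; col 3 → 2; col 5 → 1; col 6 → 1; col 7 → 0.
Sum: 0 + 2 + 1 + 1 + 0 = 4.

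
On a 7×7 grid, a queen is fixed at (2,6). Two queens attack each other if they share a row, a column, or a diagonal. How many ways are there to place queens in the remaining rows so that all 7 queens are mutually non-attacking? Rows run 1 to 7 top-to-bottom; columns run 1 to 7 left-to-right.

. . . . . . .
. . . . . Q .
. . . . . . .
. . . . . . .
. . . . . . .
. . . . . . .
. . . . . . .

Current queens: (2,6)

4

Branch on row 1: col 1 → 1; col 2 → 1; col 3 → 1; col 4 → 1.
Sum: 1 + 1 + 1 + 1 = 4.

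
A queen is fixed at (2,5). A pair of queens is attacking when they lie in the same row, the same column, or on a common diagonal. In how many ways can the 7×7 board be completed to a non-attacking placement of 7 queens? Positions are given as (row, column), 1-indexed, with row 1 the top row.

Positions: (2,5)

Branch on row 1: col 1 → 1; col 2 → 3; col 3 → 1; col 7 → 1.
Sum: 1 + 3 + 1 + 1 = 6.

6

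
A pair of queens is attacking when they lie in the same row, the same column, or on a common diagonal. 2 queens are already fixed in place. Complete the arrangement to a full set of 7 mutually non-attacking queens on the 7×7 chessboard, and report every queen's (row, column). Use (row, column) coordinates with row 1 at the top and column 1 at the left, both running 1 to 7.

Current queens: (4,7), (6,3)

(1,6) (2,4) (3,2) (4,7) (5,5) (6,3) (7,1)

Row 1: attacked by (4,7)→{4,7}; (6,3)→{3}. Safe: 1, 2, 5, 6. Place at column 6.
Row 2: attacked by (1,6)→{5,6,7}; (4,7)→{5,7}; (6,3)→{3,7}. Safe: 1, 2, 4. Place at column 4.
Row 3: attacked by (1,6)→{4,6}; (2,4)→{3,4,5}; (4,7)→{6,7}; (6,3)→{3,6}. Safe: 1, 2. Place at column 2.
Row 5: attacked by (1,6)→{2,6}; (2,4)→{1,4,7}; (3,2)→{2,4}; (4,7)→{6,7}; (6,3)→{2,3,4}. Safe: 5. Place at column 5.
Row 7: attacked by (1,6)→{6}; (2,4)→{4}; (3,2)→{2,6}; (4,7)→{4,7}; (5,5)→{3,5,7}; (6,3)→{2,3,4}. Safe: 1. Place at column 1.
Columns [6, 4, 2, 7, 5, 3, 1], r−c [-5, -2, 1, -3, 0, 3, 6], r+c [7, 6, 5, 11, 10, 9, 8] are all distinct, so no two queens attack.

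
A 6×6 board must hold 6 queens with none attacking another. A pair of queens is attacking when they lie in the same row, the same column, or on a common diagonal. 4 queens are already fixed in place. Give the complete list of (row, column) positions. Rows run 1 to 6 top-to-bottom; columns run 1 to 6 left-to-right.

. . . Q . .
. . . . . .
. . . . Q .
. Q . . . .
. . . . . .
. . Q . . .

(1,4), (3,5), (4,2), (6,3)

(1,4) (2,1) (3,5) (4,2) (5,6) (6,3)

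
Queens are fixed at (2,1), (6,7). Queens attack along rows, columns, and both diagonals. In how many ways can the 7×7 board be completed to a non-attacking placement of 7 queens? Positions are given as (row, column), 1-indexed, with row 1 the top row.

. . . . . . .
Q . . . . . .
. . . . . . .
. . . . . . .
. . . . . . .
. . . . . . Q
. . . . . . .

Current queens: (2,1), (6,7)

4

Branch on row 1: col 3 → 2; col 4 → 1; col 5 → 1; col 6 → 0.
Sum: 2 + 1 + 1 + 0 = 4.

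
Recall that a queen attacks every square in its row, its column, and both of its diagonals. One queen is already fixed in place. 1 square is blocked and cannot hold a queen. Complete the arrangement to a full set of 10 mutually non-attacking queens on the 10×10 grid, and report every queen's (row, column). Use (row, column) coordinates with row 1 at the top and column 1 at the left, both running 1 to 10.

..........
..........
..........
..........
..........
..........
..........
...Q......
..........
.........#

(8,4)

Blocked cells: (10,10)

(1,8) (2,2) (3,5) (4,3) (5,9) (6,7) (7,10) (8,4) (9,6) (10,1)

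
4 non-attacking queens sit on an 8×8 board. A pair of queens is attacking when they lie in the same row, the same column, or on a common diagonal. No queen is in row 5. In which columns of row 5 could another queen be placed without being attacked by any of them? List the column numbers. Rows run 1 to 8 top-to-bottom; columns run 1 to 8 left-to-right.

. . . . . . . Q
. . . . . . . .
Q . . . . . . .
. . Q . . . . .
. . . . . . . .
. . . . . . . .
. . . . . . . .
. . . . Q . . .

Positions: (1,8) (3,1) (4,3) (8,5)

columns 6, 7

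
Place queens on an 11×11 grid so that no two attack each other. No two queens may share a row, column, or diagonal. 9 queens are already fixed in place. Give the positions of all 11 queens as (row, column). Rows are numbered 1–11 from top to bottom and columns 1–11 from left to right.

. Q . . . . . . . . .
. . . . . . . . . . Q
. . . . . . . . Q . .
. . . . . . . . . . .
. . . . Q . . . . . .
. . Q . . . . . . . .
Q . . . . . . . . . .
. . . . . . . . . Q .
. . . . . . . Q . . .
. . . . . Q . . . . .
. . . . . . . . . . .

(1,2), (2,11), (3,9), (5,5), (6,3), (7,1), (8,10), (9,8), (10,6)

Row 4: attacked by (1,2)→{2,5}; (2,11)→{9,11}; (3,9)→{8,9,10}; (5,5)→{4,5,6}; (6,3)→{1,3,5}; (7,1)→{1,4}; (8,10)→{6,10}; (9,8)→{3,8}; (10,6)→{6}. Safe: 7. Place at column 7.
Row 11: attacked by (1,2)→{2}; (2,11)→{2,11}; (3,9)→{1,9}; (4,7)→{7}; (5,5)→{5,11}; (6,3)→{3,8}; (7,1)→{1,5}; (8,10)→{7,10}; (9,8)→{6,8,10}; (10,6)→{5,6,7}. Safe: 4. Place at column 4.
Columns [2, 11, 9, 7, 5, 3, 1, 10, 8, 6, 4], r−c [-1, -9, -6, -3, 0, 3, 6, -2, 1, 4, 7], r+c [3, 13, 12, 11, 10, 9, 8, 18, 17, 16, 15] are all distinct, so no two queens attack.

(1,2) (2,11) (3,9) (4,7) (5,5) (6,3) (7,1) (8,10) (9,8) (10,6) (11,4)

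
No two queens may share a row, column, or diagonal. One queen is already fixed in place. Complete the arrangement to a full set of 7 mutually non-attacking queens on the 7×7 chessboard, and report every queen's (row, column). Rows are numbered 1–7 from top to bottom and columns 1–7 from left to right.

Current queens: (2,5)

Row 1: attacked by (2,5)→{4,5,6}. Safe: 1, 2, 3, 7. Place at column 2.
Row 3: attacked by (1,2)→{2,4}; (2,5)→{4,5,6}. Safe: 1, 3, 7. Place at column 1.
Row 4: attacked by (1,2)→{2,5}; (2,5)→{3,5,7}; (3,1)→{1,2}. Safe: 4, 6. Place at column 4.
Row 5: attacked by (1,2)→{2,6}; (2,5)→{2,5}; (3,1)→{1,3}; (4,4)→{3,4,5}. Safe: 7. Place at column 7.
Row 6: attacked by (1,2)→{2,7}; (2,5)→{1,5}; (3,1)→{1,4}; (4,4)→{2,4,6}; (5,7)→{6,7}. Safe: 3. Place at column 3.
Row 7: attacked by (1,2)→{2}; (2,5)→{5}; (3,1)→{1,5}; (4,4)→{1,4,7}; (5,7)→{5,7}; (6,3)→{2,3,4}. Safe: 6. Place at column 6.
Columns [2, 5, 1, 4, 7, 3, 6], r−c [-1, -3, 2, 0, -2, 3, 1], r+c [3, 7, 4, 8, 12, 9, 13] are all distinct, so no two queens attack.

(1,2) (2,5) (3,1) (4,4) (5,7) (6,3) (7,6)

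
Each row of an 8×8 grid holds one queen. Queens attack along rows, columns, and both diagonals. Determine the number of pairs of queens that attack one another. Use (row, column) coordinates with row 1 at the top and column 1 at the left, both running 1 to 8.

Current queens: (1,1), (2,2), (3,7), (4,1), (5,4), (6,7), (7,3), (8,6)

4

Same column: (1,1)–(4,1) (column 1); (3,7)–(6,7) (column 7).
Same diagonal: (1,1)–(2,2) (|1−2| = |1−2| = 1); (3,7)–(7,3) (|3−7| = |7−3| = 4).
Total attacking pairs: 4.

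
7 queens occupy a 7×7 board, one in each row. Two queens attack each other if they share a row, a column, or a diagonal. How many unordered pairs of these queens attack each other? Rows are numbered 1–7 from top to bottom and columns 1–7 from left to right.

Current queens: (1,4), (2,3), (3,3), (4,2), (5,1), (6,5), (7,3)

8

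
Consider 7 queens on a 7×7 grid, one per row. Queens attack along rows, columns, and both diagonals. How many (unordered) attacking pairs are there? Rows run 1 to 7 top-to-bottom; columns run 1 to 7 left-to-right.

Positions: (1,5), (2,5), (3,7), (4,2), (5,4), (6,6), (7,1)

3

Same column: (1,5)–(2,5) (column 5).
Same diagonal: (1,5)–(3,7) (|1−3| = |5−7| = 2); (1,5)–(4,2) (|1−4| = |5−2| = 3).
Total attacking pairs: 3.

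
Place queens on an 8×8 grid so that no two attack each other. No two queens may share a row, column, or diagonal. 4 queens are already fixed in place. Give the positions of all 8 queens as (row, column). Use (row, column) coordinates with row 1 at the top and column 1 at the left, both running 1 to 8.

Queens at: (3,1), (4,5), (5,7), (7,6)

(1,4) (2,8) (3,1) (4,5) (5,7) (6,2) (7,6) (8,3)

Row 1: attacked by (3,1)→{1,3}; (4,5)→{2,5,8}; (5,7)→{3,7}; (7,6)→{6}. Safe: 4. Place at column 4.
Row 2: attacked by (1,4)→{3,4,5}; (3,1)→{1,2}; (4,5)→{3,5,7}; (5,7)→{4,7}; (7,6)→{1,6}. Safe: 8. Place at column 8.
Row 6: attacked by (1,4)→{4}; (2,8)→{4,8}; (3,1)→{1,4}; (4,5)→{3,5,7}; (5,7)→{6,7,8}; (7,6)→{5,6,7}. Safe: 2. Place at column 2.
Row 8: attacked by (1,4)→{4}; (2,8)→{2,8}; (3,1)→{1,6}; (4,5)→{1,5}; (5,7)→{4,7}; (6,2)→{2,4}; (7,6)→{5,6,7}. Safe: 3. Place at column 3.
Columns [4, 8, 1, 5, 7, 2, 6, 3], r−c [-3, -6, 2, -1, -2, 4, 1, 5], r+c [5, 10, 4, 9, 12, 8, 13, 11] are all distinct, so no two queens attack.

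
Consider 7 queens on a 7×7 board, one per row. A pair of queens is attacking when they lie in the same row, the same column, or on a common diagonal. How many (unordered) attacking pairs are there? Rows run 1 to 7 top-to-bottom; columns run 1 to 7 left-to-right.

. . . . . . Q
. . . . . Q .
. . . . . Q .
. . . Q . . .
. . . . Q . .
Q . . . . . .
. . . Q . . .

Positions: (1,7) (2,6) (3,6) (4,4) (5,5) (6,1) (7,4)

6

Same column: (2,6)–(3,6) (column 6); (4,4)–(7,4) (column 4).
Same diagonal: (1,7)–(2,6) (|1−2| = |7−6| = 1); (1,7)–(4,4) (|1−4| = |7−4| = 3); (2,6)–(4,4) (|2−4| = |6−4| = 2); (4,4)–(5,5) (|4−5| = |4−5| = 1).
Total attacking pairs: 6.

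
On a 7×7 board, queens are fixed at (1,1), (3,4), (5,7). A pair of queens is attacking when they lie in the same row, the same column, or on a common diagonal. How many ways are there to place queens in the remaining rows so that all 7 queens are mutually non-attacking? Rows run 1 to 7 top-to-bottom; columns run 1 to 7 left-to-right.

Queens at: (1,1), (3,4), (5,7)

Branch on row 2: col 6 → 1.
Sum: 1 = 1.

1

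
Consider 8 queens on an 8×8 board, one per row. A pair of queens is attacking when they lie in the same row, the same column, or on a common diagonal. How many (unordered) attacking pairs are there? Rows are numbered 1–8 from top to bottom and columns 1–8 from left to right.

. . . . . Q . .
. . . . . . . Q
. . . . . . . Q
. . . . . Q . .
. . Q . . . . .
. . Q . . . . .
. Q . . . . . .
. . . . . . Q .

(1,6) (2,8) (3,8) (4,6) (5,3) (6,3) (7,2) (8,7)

6

Same column: (1,6)–(4,6) (column 6); (2,8)–(3,8) (column 8); (5,3)–(6,3) (column 3).
Same diagonal: (1,6)–(3,8) (|1−3| = |6−8| = 2); (2,8)–(4,6) (|2−4| = |8−6| = 2); (6,3)–(7,2) (|6−7| = |3−2| = 1).
Total attacking pairs: 6.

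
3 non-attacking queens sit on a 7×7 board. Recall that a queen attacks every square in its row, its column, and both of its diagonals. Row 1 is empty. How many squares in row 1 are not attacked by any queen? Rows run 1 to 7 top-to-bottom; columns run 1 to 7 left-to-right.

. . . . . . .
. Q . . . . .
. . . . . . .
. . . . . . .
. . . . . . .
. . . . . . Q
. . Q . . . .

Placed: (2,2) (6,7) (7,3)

3

(2,2) attacks row 1 at column 2 and diagonals 1, 3.
(6,7) attacks row 1 at column 7 and diagonals 2.
(7,3) attacks row 1 at column 3.
Attacked columns: {1, 2, 3, 7}. Safe: {4, 5, 6}.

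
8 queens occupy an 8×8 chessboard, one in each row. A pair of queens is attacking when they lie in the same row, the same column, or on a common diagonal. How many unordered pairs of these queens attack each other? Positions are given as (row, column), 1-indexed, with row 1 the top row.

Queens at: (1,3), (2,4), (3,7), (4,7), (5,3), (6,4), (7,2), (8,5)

Same column: (1,3)–(5,3) (column 3); (2,4)–(6,4) (column 4); (3,7)–(4,7) (column 7).
Same diagonal: (1,3)–(2,4) (|1−2| = |3−4| = 1); (3,7)–(6,4) (|3−6| = |7−4| = 3); (5,3)–(6,4) (|5−6| = |3−4| = 1).
Total attacking pairs: 6.

6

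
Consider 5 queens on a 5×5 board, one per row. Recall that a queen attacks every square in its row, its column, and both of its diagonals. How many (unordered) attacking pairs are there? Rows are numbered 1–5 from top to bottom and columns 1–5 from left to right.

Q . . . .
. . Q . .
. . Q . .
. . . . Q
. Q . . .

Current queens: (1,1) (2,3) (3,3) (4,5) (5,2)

3

Same column: (2,3)–(3,3) (column 3).
Same diagonal: (1,1)–(3,3) (|1−3| = |1−3| = 2); (2,3)–(4,5) (|2−4| = |3−5| = 2).
Total attacking pairs: 3.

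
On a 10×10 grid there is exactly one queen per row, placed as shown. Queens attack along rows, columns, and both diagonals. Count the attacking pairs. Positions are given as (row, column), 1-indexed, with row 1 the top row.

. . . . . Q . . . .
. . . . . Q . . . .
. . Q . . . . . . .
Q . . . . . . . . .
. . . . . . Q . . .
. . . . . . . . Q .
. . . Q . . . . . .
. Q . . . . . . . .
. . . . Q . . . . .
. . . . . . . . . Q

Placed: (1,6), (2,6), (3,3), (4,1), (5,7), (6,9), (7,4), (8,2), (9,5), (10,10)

Same column: (1,6)–(2,6) (column 6).
Same diagonal: (3,3)–(10,10) (|3−10| = |3−10| = 7); (4,1)–(7,4) (|4−7| = |1−4| = 3).
Total attacking pairs: 3.

3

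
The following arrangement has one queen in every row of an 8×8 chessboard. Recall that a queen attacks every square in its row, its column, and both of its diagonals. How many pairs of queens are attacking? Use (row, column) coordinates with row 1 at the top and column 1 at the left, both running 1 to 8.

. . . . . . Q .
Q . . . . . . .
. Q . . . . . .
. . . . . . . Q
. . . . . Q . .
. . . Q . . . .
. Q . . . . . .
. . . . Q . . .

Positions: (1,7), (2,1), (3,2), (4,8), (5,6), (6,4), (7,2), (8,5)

2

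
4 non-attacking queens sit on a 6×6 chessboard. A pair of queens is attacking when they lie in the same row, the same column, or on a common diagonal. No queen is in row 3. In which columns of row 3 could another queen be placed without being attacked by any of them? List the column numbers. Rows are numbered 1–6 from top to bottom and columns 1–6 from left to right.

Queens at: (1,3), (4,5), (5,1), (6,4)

columns 2

(1,3) attacks row 3 at column 3 and diagonals 1, 5.
(4,5) attacks row 3 at column 5 and diagonals 4, 6.
(5,1) attacks row 3 at column 1 and diagonals 3.
(6,4) attacks row 3 at column 4 and diagonals 1.
Attacked columns: {1, 3, 4, 5, 6}. Safe: {2}.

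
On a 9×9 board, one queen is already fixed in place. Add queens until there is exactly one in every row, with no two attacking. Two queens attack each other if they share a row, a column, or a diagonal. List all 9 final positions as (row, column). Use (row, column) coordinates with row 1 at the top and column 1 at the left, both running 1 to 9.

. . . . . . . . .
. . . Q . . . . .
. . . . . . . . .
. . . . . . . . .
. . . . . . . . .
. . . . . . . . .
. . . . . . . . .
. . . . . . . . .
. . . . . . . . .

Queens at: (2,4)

(1,7) (2,4) (3,8) (4,3) (5,9) (6,6) (7,2) (8,5) (9,1)

Row 1: attacked by (2,4)→{3,4,5}. Safe: 1, 2, 6, 7, 8, 9. Place at column 7.
Row 3: attacked by (1,7)→{5,7,9}; (2,4)→{3,4,5}. Safe: 1, 2, 6, 8. Place at column 8.
Row 4: attacked by (1,7)→{4,7}; (2,4)→{2,4,6}; (3,8)→{7,8,9}. Safe: 1, 3, 5. Place at column 3.
Row 5: attacked by (1,7)→{3,7}; (2,4)→{1,4,7}; (3,8)→{6,8}; (4,3)→{2,3,4}. Safe: 5, 9. Place at column 9.
Row 6: attacked by (1,7)→{2,7}; (2,4)→{4,8}; (3,8)→{5,8}; (4,3)→{1,3,5}; (5,9)→{8,9}. Safe: 6. Place at column 6.
Row 7: attacked by (1,7)→{1,7}; (2,4)→{4,9}; (3,8)→{4,8}; (4,3)→{3,6}; (5,9)→{7,9}; (6,6)→{5,6,7}. Safe: 2. Place at column 2.
Row 8: attacked by (1,7)→{7}; (2,4)→{4}; (3,8)→{3,8}; (4,3)→{3,7}; (5,9)→{6,9}; (6,6)→{4,6,8}; (7,2)→{1,2,3}. Safe: 5. Place at column 5.
Row 9: attacked by (1,7)→{7}; (2,4)→{4}; (3,8)→{2,8}; (4,3)→{3,8}; (5,9)→{5,9}; (6,6)→{3,6,9}; (7,2)→{2,4}; (8,5)→{4,5,6}. Safe: 1. Place at column 1.
Columns [7, 4, 8, 3, 9, 6, 2, 5, 1], r−c [-6, -2, -5, 1, -4, 0, 5, 3, 8], r+c [8, 6, 11, 7, 14, 12, 9, 13, 10] are all distinct, so no two queens attack.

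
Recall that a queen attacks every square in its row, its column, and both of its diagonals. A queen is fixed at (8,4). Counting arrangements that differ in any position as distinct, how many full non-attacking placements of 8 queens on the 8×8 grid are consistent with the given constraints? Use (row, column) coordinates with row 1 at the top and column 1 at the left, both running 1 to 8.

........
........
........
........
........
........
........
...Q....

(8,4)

Branch on row 1: col 1 → 1; col 2 → 3; col 3 → 3; col 5 → 3; col 6 → 4; col 7 → 3; col 8 → 1.
Sum: 1 + 3 + 3 + 3 + 4 + 3 + 1 = 18.

18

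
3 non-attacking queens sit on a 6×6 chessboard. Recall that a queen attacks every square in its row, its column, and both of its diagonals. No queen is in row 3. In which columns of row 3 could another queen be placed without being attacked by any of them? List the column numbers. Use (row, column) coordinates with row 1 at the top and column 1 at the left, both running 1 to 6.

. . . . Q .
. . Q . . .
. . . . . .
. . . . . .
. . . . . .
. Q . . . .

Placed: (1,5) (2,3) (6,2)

(1,5) attacks row 3 at column 5 and diagonals 3.
(2,3) attacks row 3 at column 3 and diagonals 2, 4.
(6,2) attacks row 3 at column 2 and diagonals 5.
Attacked columns: {2, 3, 4, 5}. Safe: {1, 6}.

columns 1, 6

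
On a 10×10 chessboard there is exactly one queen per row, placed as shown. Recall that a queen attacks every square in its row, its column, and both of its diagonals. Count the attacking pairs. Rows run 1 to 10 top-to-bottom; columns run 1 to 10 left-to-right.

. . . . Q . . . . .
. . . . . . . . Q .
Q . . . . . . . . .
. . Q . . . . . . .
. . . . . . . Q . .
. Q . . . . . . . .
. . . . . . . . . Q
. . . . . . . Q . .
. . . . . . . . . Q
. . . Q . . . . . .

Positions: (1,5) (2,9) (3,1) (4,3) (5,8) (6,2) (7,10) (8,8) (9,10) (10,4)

Same column: (5,8)–(8,8) (column 8); (7,10)–(9,10) (column 10).
Same diagonal: (5,8)–(7,10) (|5−7| = |8−10| = 2).
Total attacking pairs: 3.

3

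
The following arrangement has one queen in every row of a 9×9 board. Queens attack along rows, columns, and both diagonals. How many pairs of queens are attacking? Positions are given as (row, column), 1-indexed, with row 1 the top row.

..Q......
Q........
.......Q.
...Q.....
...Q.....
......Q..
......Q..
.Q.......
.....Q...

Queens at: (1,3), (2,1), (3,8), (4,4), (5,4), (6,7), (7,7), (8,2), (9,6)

4

Same column: (4,4)–(5,4) (column 4); (6,7)–(7,7) (column 7).
Same diagonal: (2,1)–(5,4) (|2−5| = |1−4| = 3); (4,4)–(7,7) (|4−7| = |4−7| = 3).
Total attacking pairs: 4.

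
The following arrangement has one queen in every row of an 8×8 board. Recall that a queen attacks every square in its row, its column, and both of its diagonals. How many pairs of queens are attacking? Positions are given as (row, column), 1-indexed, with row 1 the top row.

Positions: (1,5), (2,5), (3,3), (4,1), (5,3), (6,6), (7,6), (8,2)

Same column: (1,5)–(2,5) (column 5); (3,3)–(5,3) (column 3); (6,6)–(7,6) (column 6).
Same diagonal: (1,5)–(3,3) (|1−3| = |5−3| = 2); (3,3)–(6,6) (|3−6| = |3−6| = 3).
Total attacking pairs: 5.

5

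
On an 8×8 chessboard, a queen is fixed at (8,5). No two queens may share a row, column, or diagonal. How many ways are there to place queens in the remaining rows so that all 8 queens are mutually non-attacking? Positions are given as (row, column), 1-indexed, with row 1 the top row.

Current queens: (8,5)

Branch on row 1: col 1 → 1; col 2 → 3; col 3 → 4; col 4 → 3; col 6 → 3; col 7 → 3; col 8 → 1.
Sum: 1 + 3 + 4 + 3 + 3 + 3 + 1 = 18.

18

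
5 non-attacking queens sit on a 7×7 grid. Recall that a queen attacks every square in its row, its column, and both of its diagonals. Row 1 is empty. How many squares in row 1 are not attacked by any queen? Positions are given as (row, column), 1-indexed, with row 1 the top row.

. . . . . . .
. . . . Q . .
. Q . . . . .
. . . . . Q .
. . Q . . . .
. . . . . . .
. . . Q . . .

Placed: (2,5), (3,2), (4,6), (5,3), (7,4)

1

(2,5) attacks row 1 at column 5 and diagonals 4, 6.
(3,2) attacks row 1 at column 2 and diagonals 4.
(4,6) attacks row 1 at column 6 and diagonals 3.
(5,3) attacks row 1 at column 3 and diagonals 7.
(7,4) attacks row 1 at column 4.
Attacked columns: {2, 3, 4, 5, 6, 7}. Safe: {1}.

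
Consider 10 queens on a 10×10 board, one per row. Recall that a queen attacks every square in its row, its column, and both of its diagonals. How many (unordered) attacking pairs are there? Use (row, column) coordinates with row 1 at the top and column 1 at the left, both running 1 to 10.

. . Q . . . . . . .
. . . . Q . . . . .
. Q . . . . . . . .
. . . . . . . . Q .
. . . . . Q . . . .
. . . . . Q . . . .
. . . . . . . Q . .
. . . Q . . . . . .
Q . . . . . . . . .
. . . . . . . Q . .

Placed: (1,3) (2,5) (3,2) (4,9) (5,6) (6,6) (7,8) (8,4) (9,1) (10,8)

4

Same column: (5,6)–(6,6) (column 6); (7,8)–(10,8) (column 8).
Same diagonal: (5,6)–(7,8) (|5−7| = |6−8| = 2); (6,6)–(8,4) (|6−8| = |6−4| = 2).
Total attacking pairs: 4.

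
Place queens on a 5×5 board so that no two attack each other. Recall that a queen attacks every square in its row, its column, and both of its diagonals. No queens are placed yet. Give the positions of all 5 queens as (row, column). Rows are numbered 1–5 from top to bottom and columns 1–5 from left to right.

Row 1: Safe: 1, 2, 3, 4, 5. Place at column 5.
Row 2: attacked by (1,5)→{4,5}. Safe: 1, 2, 3. Place at column 3.
Row 3: attacked by (1,5)→{3,5}; (2,3)→{2,3,4}. Safe: 1. Place at column 1.
Row 4: attacked by (1,5)→{2,5}; (2,3)→{1,3,5}; (3,1)→{1,2}. Safe: 4. Place at column 4.
Row 5: attacked by (1,5)→{1,5}; (2,3)→{3}; (3,1)→{1,3}; (4,4)→{3,4,5}. Safe: 2. Place at column 2.
Columns [5, 3, 1, 4, 2], r−c [-4, -1, 2, 0, 3], r+c [6, 5, 4, 8, 7] are all distinct, so no two queens attack.

(1,5) (2,3) (3,1) (4,4) (5,2)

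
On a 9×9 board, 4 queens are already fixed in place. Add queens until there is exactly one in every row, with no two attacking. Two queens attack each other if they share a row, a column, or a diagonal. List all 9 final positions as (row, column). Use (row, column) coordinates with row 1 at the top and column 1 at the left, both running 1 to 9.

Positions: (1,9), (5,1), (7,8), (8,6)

(1,9) (2,2) (3,5) (4,7) (5,1) (6,3) (7,8) (8,6) (9,4)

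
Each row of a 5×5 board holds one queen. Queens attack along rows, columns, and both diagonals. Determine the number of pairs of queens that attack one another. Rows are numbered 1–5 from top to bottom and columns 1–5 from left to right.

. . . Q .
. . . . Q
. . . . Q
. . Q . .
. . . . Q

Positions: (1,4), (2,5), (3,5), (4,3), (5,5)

Same column: (2,5)–(3,5) (column 5); (2,5)–(5,5) (column 5); (3,5)–(5,5) (column 5).
Same diagonal: (1,4)–(2,5) (|1−2| = |4−5| = 1); (2,5)–(4,3) (|2−4| = |5−3| = 2).
Total attacking pairs: 5.

5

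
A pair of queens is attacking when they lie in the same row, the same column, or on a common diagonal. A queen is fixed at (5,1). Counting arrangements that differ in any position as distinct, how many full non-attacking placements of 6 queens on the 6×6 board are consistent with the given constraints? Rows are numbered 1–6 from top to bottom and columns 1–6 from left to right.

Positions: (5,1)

1

Branch on row 1: col 2 → 0; col 3 → 1; col 4 → 0; col 6 → 0.
Sum: 0 + 1 + 0 + 0 = 1.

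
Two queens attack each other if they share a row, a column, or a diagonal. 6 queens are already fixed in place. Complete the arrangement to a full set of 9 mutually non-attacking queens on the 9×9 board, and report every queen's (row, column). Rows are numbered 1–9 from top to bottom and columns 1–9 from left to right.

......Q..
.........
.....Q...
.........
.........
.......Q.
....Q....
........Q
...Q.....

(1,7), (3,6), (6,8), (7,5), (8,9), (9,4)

(1,7) (2,2) (3,6) (4,3) (5,1) (6,8) (7,5) (8,9) (9,4)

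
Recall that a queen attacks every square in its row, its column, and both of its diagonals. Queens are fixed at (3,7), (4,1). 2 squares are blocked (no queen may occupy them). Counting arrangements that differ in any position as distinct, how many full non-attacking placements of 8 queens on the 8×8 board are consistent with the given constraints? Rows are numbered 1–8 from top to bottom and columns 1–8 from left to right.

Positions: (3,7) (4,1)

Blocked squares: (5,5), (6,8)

4

Branch on row 1: col 2 → 0; col 3 → 1; col 6 → 3; col 8 → 0.
Sum: 0 + 1 + 3 + 0 = 4.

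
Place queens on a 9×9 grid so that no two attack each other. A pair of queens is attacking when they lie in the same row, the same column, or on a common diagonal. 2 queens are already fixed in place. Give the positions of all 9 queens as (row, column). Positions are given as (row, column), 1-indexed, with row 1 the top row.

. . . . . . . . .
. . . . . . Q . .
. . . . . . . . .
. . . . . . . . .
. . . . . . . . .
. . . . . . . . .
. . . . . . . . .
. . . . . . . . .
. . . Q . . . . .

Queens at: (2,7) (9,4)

(1,9) (2,7) (3,3) (4,8) (5,2) (6,5) (7,1) (8,6) (9,4)

Row 1: attacked by (2,7)→{6,7,8}; (9,4)→{4}. Safe: 1, 2, 3, 5, 9. Place at column 9.
Row 3: attacked by (1,9)→{7,9}; (2,7)→{6,7,8}; (9,4)→{4}. Safe: 1, 2, 3, 5. Place at column 3.
Row 4: attacked by (1,9)→{6,9}; (2,7)→{5,7,9}; (3,3)→{2,3,4}; (9,4)→{4,9}. Safe: 1, 8. Place at column 8.
Row 5: attacked by (1,9)→{5,9}; (2,7)→{4,7}; (3,3)→{1,3,5}; (4,8)→{7,8,9}; (9,4)→{4,8}. Safe: 2, 6. Place at column 2.
Row 6: attacked by (1,9)→{4,9}; (2,7)→{3,7}; (3,3)→{3,6}; (4,8)→{6,8}; (5,2)→{1,2,3}; (9,4)→{1,4,7}. Safe: 5. Place at column 5.
Row 7: attacked by (1,9)→{3,9}; (2,7)→{2,7}; (3,3)→{3,7}; (4,8)→{5,8}; (5,2)→{2,4}; (6,5)→{4,5,6}; (9,4)→{2,4,6}. Safe: 1. Place at column 1.
Row 8: attacked by (1,9)→{2,9}; (2,7)→{1,7}; (3,3)→{3,8}; (4,8)→{4,8}; (5,2)→{2,5}; (6,5)→{3,5,7}; (7,1)→{1,2}; (9,4)→{3,4,5}. Safe: 6. Place at column 6.
Columns [9, 7, 3, 8, 2, 5, 1, 6, 4], r−c [-8, -5, 0, -4, 3, 1, 6, 2, 5], r+c [10, 9, 6, 12, 7, 11, 8, 14, 13] are all distinct, so no two queens attack.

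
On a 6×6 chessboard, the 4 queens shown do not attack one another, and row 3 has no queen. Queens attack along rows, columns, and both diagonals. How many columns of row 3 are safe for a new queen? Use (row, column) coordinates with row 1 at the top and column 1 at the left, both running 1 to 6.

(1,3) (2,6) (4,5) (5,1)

1

(1,3) attacks row 3 at column 3 and diagonals 1, 5.
(2,6) attacks row 3 at column 6 and diagonals 5.
(4,5) attacks row 3 at column 5 and diagonals 4, 6.
(5,1) attacks row 3 at column 1 and diagonals 3.
Attacked columns: {1, 3, 4, 5, 6}. Safe: {2}.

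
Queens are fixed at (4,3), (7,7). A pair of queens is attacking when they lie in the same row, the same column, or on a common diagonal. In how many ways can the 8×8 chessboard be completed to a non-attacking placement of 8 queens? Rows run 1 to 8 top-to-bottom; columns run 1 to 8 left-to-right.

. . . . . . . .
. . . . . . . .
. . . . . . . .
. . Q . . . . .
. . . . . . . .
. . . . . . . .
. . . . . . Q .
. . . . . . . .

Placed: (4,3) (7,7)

Branch on row 1: col 2 → 1; col 4 → 1; col 5 → 0; col 8 → 1.
Sum: 1 + 1 + 0 + 1 = 3.

3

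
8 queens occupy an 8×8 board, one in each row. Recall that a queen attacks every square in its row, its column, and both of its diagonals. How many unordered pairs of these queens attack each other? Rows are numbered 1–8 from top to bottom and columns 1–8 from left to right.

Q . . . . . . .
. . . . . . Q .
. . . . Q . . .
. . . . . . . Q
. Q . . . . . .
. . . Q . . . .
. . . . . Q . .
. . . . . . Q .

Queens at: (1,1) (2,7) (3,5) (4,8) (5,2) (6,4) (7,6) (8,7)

2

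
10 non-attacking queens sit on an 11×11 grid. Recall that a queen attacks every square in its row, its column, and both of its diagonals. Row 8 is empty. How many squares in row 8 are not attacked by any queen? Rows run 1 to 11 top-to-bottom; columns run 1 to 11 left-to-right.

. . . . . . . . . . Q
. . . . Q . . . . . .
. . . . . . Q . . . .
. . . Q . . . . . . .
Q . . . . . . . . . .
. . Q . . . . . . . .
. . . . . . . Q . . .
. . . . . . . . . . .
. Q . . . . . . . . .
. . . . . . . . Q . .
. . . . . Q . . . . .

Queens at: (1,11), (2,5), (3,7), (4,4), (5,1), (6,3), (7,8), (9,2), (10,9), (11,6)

(1,11) attacks row 8 at column 11 and diagonals 4.
(2,5) attacks row 8 at column 5 and diagonals 11.
(3,7) attacks row 8 at column 7 and diagonals 2.
(4,4) attacks row 8 at column 4 and diagonals 8.
(5,1) attacks row 8 at column 1 and diagonals 4.
(6,3) attacks row 8 at column 3 and diagonals 1, 5.
(7,8) attacks row 8 at column 8 and diagonals 7, 9.
(9,2) attacks row 8 at column 2 and diagonals 1, 3.
(10,9) attacks row 8 at column 9 and diagonals 7, 11.
(11,6) attacks row 8 at column 6 and diagonals 3, 9.
Attacked columns: {1, 2, 3, 4, 5, 6, 7, 8, 9, 11}. Safe: {10}.

1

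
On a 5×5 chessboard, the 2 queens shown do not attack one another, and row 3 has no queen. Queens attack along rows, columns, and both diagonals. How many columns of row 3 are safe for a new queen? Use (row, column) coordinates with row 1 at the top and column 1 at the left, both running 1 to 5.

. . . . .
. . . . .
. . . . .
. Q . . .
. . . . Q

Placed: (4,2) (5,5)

1

(4,2) attacks row 3 at column 2 and diagonals 1, 3.
(5,5) attacks row 3 at column 5 and diagonals 3.
Attacked columns: {1, 2, 3, 5}. Safe: {4}.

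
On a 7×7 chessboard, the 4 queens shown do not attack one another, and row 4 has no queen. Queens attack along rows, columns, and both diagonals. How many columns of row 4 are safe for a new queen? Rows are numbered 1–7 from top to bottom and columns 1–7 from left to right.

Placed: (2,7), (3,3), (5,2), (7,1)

1

(2,7) attacks row 4 at column 7 and diagonals 5.
(3,3) attacks row 4 at column 3 and diagonals 2, 4.
(5,2) attacks row 4 at column 2 and diagonals 1, 3.
(7,1) attacks row 4 at column 1 and diagonals 4.
Attacked columns: {1, 2, 3, 4, 5, 7}. Safe: {6}.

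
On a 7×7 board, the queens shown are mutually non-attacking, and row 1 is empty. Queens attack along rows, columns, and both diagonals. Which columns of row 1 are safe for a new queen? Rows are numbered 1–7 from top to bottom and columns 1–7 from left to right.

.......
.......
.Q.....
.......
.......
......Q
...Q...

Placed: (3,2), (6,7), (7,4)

(3,2) attacks row 1 at column 2 and diagonals 4.
(6,7) attacks row 1 at column 7 and diagonals 2.
(7,4) attacks row 1 at column 4.
Attacked columns: {2, 4, 7}. Safe: {1, 3, 5, 6}.

columns 1, 3, 5, 6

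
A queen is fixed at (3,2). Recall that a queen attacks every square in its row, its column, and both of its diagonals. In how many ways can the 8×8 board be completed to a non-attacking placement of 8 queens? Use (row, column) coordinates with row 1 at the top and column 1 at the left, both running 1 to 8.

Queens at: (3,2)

14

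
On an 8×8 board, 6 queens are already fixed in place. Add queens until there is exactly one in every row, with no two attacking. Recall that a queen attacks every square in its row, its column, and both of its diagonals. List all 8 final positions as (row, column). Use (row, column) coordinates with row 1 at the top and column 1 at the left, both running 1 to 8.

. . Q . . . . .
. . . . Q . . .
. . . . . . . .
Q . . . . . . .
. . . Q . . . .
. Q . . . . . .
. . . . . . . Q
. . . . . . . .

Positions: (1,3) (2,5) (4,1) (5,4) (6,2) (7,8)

(1,3) (2,5) (3,7) (4,1) (5,4) (6,2) (7,8) (8,6)

Row 3: attacked by (1,3)→{1,3,5}; (2,5)→{4,5,6}; (4,1)→{1,2}; (5,4)→{2,4,6}; (6,2)→{2,5}; (7,8)→{4,8}. Safe: 7. Place at column 7.
Row 8: attacked by (1,3)→{3}; (2,5)→{5}; (3,7)→{2,7}; (4,1)→{1,5}; (5,4)→{1,4,7}; (6,2)→{2,4}; (7,8)→{7,8}. Safe: 6. Place at column 6.
Columns [3, 5, 7, 1, 4, 2, 8, 6], r−c [-2, -3, -4, 3, 1, 4, -1, 2], r+c [4, 7, 10, 5, 9, 8, 15, 14] are all distinct, so no two queens attack.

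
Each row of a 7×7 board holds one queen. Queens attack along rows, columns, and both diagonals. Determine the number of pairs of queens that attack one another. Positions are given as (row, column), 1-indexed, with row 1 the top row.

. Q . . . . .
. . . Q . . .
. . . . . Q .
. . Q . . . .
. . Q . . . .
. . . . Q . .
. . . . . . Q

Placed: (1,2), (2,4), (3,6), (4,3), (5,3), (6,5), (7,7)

Same column: (4,3)–(5,3) (column 3).
Same diagonal: (4,3)–(6,5) (|4−6| = |3−5| = 2).
Total attacking pairs: 2.

2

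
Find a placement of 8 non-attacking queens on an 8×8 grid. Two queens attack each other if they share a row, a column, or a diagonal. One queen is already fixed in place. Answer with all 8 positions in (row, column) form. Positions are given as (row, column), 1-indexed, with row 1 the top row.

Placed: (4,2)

(1,4) (2,6) (3,8) (4,2) (5,7) (6,1) (7,3) (8,5)

Row 1: attacked by (4,2)→{2,5}. Safe: 1, 3, 4, 6, 7, 8. Place at column 4.
Row 2: attacked by (1,4)→{3,4,5}; (4,2)→{2,4}. Safe: 1, 6, 7, 8. Place at column 6.
Row 3: attacked by (1,4)→{2,4,6}; (2,6)→{5,6,7}; (4,2)→{1,2,3}. Safe: 8. Place at column 8.
Row 5: attacked by (1,4)→{4,8}; (2,6)→{3,6}; (3,8)→{6,8}; (4,2)→{1,2,3}. Safe: 5, 7. Place at column 7.
Row 6: attacked by (1,4)→{4}; (2,6)→{2,6}; (3,8)→{5,8}; (4,2)→{2,4}; (5,7)→{6,7,8}. Safe: 1, 3. Place at column 1.
Row 7: attacked by (1,4)→{4}; (2,6)→{1,6}; (3,8)→{4,8}; (4,2)→{2,5}; (5,7)→{5,7}; (6,1)→{1,2}. Safe: 3. Place at column 3.
Row 8: attacked by (1,4)→{4}; (2,6)→{6}; (3,8)→{3,8}; (4,2)→{2,6}; (5,7)→{4,7}; (6,1)→{1,3}; (7,3)→{2,3,4}. Safe: 5. Place at column 5.
Columns [4, 6, 8, 2, 7, 1, 3, 5], r−c [-3, -4, -5, 2, -2, 5, 4, 3], r+c [5, 8, 11, 6, 12, 7, 10, 13] are all distinct, so no two queens attack.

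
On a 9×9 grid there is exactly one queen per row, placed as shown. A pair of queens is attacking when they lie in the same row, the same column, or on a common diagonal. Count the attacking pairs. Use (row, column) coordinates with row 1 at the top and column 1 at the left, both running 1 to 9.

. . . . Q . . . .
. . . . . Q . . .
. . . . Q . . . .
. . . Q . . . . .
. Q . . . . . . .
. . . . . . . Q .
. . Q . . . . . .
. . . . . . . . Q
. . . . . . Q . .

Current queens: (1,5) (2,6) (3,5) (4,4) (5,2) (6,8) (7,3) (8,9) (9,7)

6

Same column: (1,5)–(3,5) (column 5).
Same diagonal: (1,5)–(2,6) (|1−2| = |5−6| = 1); (2,6)–(3,5) (|2−3| = |6−5| = 1); (2,6)–(4,4) (|2−4| = |6−4| = 2); (3,5)–(4,4) (|3−4| = |5−4| = 1); (3,5)–(6,8) (|3−6| = |5−8| = 3).
Total attacking pairs: 6.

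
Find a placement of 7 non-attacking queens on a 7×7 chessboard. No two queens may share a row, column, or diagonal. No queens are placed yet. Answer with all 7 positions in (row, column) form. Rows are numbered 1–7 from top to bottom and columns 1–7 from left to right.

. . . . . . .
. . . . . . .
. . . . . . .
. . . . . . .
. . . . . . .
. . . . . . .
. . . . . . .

(1,7) (2,5) (3,3) (4,1) (5,6) (6,4) (7,2)

Row 1: Safe: 1, 2, 3, 4, 5, 6, 7. Place at column 7.
Row 2: attacked by (1,7)→{6,7}. Safe: 1, 2, 3, 4, 5. Place at column 5.
Row 3: attacked by (1,7)→{5,7}; (2,5)→{4,5,6}. Safe: 1, 2, 3. Place at column 3.
Row 4: attacked by (1,7)→{4,7}; (2,5)→{3,5,7}; (3,3)→{2,3,4}. Safe: 1, 6. Place at column 1.
Row 5: attacked by (1,7)→{3,7}; (2,5)→{2,5}; (3,3)→{1,3,5}; (4,1)→{1,2}. Safe: 4, 6. Place at column 6.
Row 6: attacked by (1,7)→{2,7}; (2,5)→{1,5}; (3,3)→{3,6}; (4,1)→{1,3}; (5,6)→{5,6,7}. Safe: 4. Place at column 4.
Row 7: attacked by (1,7)→{1,7}; (2,5)→{5}; (3,3)→{3,7}; (4,1)→{1,4}; (5,6)→{4,6}; (6,4)→{3,4,5}. Safe: 2. Place at column 2.
Columns [7, 5, 3, 1, 6, 4, 2], r−c [-6, -3, 0, 3, -1, 2, 5], r+c [8, 7, 6, 5, 11, 10, 9] are all distinct, so no two queens attack.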